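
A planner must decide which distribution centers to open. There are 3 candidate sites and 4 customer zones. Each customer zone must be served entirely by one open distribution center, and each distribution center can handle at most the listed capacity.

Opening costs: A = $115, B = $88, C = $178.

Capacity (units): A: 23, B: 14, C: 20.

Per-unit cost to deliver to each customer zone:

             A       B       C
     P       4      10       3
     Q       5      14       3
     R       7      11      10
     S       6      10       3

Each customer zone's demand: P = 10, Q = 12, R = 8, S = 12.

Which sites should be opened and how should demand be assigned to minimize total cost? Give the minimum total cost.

Open {A, C}: P→A 4·10=40, Q→A 5·12=60, R→C 10·8=80, S→C 3·12=36.
Loads: A carries 22/23, C carries 20/20. Service 216; fixed 293; total 509.
Next best feasible plan costs 521.

Minimum total cost: 509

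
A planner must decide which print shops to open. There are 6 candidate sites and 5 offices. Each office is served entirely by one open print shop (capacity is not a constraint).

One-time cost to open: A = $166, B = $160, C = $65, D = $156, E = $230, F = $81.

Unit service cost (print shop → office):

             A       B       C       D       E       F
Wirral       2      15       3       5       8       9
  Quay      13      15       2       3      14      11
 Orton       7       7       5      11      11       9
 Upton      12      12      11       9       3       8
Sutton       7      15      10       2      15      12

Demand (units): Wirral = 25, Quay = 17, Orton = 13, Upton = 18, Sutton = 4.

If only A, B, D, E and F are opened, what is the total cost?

Each office is assigned to its cheapest site among the open ones.
{A, B, D, E, F}: Wirral→A 2·25=50, Quay→D 3·17=51, Orton→A 7·13=91, Upton→E 3·18=54, Sutton→D 2·4=8. Service 254; fixed 793; total 1047.

Total cost: 1047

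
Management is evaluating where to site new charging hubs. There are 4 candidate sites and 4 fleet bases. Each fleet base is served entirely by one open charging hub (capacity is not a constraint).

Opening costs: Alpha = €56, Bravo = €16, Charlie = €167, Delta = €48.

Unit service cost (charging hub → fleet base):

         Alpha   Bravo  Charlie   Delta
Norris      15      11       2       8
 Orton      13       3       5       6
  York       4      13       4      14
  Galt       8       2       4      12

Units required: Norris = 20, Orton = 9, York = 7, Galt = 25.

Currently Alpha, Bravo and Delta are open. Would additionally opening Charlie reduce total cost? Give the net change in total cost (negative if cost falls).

No — net change +47 (cost rises by 47).

Current service cost with {Alpha, Bravo, Delta}: 265.
Adding Charlie: each fleet base re-picks its cheapest; new service cost 145, saving 120.
Extra fixed cost: 167. Net change = 167 − 120 = 47.
(Totals: 385 → 432.)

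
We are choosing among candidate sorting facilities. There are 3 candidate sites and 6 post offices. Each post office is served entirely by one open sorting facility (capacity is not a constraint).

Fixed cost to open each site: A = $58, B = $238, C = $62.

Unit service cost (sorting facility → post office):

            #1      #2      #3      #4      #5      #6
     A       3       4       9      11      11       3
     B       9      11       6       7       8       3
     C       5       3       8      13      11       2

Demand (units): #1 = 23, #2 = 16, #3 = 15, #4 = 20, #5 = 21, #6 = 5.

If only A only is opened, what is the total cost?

Each post office is assigned to its cheapest site among the open ones.
{A}: #1→A 3·23=69, #2→A 4·16=64, #3→A 9·15=135, #4→A 11·20=220, #5→A 11·21=231, #6→A 3·5=15. Service 734; fixed 58; total 792.

Total cost: 792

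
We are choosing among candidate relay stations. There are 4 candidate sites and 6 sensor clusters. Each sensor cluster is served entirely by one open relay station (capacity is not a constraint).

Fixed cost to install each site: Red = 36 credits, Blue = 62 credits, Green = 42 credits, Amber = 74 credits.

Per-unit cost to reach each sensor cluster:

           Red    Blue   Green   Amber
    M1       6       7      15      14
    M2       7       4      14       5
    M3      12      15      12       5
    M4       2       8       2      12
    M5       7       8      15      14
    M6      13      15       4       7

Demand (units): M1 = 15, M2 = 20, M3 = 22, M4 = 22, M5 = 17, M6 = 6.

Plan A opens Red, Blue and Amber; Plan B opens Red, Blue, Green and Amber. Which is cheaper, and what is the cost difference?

Plan A: {Red, Blue, Amber}: M1→Red 6·15=90, M2→Blue 4·20=80, M3→Amber 5·22=110, M4→Red 2·22=44, M5→Red 7·17=119, M6→Amber 7·6=42. Service 485; fixed 172; total 657.
Plan B: {Red, Blue, Green, Amber}: M1→Red 6·15=90, M2→Blue 4·20=80, M3→Amber 5·22=110, M4→Red 2·22=44, M5→Red 7·17=119, M6→Green 4·6=24. Service 467; fixed 214; total 681.
Difference: |657 − 681| = 24.

Plan A is cheaper by 24.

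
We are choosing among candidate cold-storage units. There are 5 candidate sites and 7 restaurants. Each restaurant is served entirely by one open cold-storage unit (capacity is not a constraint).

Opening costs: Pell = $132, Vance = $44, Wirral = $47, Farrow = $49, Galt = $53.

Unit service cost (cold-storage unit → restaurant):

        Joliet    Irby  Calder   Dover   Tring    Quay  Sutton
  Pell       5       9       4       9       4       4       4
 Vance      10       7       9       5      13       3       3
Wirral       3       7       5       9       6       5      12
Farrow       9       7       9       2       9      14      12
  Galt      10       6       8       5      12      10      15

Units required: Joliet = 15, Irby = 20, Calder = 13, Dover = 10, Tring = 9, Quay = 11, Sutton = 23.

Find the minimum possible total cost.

For any fixed open set, each restaurant goes to its cheapest open site; total = fixed + service.
{Vance, Wirral}: Joliet→Wirral 3·15=45, Irby→Vance 7·20=140, Calder→Wirral 5·13=65, Dover→Vance 5·10=50, Tring→Wirral 6·9=54, Quay→Vance 3·11=33, Sutton→Vance 3·23=69. Service 456; fixed 91; total 547.
{Vance, Wirral, Farrow}: service 426 + fixed 140 = 566
{Vance, Wirral, Galt}: Joliet→Wirral 3·15=45, Irby→Galt 6·20=120, Calder→Wirral 5·13=65, Dover→Vance 5·10=50, Tring→Wirral 6·9=54, Quay→Vance 3·11=33, Sutton→Vance 3·23=69. Service 436; fixed 144; total 580.
{Pell, Vance, Wirral, Farrow, Galt}: service 375 + fixed 325 = 700
No other subset beats 547.

Minimum total cost: 547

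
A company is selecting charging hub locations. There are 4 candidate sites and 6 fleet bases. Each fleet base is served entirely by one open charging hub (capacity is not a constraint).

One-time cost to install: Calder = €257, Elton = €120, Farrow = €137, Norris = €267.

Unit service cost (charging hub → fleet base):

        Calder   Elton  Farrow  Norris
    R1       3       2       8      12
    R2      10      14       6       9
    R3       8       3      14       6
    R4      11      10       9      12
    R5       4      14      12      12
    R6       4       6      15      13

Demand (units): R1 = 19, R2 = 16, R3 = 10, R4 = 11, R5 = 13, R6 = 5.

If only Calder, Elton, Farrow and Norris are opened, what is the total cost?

Each fleet base is assigned to its cheapest site among the open ones.
{Calder, Elton, Farrow, Norris}: R1→Elton 2·19=38, R2→Farrow 6·16=96, R3→Elton 3·10=30, R4→Farrow 9·11=99, R5→Calder 4·13=52, R6→Calder 4·5=20. Service 335; fixed 781; total 1116.

Total cost: 1116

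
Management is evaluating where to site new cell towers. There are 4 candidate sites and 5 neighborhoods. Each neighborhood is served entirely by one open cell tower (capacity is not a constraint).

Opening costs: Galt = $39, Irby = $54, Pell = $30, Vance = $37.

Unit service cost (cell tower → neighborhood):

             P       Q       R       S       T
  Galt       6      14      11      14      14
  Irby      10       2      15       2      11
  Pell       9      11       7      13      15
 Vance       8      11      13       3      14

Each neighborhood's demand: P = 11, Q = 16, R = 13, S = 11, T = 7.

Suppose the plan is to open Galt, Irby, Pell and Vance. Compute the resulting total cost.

Each neighborhood is assigned to its cheapest site among the open ones.
{Galt, Irby, Pell, Vance}: P→Galt 6·11=66, Q→Irby 2·16=32, R→Pell 7·13=91, S→Irby 2·11=22, T→Irby 11·7=77. Service 288; fixed 160; total 448.

Total cost: 448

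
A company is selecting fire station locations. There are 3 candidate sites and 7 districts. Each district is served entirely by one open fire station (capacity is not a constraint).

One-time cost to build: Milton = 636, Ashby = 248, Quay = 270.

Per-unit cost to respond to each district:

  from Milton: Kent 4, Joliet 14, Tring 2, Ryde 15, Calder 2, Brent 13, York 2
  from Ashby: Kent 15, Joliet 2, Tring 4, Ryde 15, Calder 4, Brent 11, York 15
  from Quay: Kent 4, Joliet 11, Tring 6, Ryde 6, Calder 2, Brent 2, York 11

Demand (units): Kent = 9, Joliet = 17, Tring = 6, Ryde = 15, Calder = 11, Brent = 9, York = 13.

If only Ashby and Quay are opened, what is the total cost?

Total cost: 885

Each district is assigned to its cheapest site among the open ones.
{Ashby, Quay}: Kent→Quay 4·9=36, Joliet→Ashby 2·17=34, Tring→Ashby 4·6=24, Ryde→Quay 6·15=90, Calder→Quay 2·11=22, Brent→Quay 2·9=18, York→Quay 11·13=143. Service 367; fixed 518; total 885.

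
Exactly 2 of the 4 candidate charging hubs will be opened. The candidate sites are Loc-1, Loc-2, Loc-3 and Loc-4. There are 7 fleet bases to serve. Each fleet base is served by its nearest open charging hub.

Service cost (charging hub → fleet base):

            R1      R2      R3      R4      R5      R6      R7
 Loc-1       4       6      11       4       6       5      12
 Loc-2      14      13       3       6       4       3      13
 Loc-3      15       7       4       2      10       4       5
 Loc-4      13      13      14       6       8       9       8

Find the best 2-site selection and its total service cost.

Choose Loc-1 and Loc-3; total service cost 31.

With exactly 2 open, each fleet base uses its cheapest among the chosen.
{Loc-1, Loc-3}: R1→Loc-1 4, R2→Loc-1 6, R3→Loc-3 4, R4→Loc-3 2, R5→Loc-1 6, R6→Loc-3 4, R7→Loc-3 5. Service cost 31.
{Loc-1, Loc-2}: service cost 36
{Loc-2, Loc-3}: service cost 38
Among all 6 size-2 choices, {Loc-1, Loc-3} is lowest.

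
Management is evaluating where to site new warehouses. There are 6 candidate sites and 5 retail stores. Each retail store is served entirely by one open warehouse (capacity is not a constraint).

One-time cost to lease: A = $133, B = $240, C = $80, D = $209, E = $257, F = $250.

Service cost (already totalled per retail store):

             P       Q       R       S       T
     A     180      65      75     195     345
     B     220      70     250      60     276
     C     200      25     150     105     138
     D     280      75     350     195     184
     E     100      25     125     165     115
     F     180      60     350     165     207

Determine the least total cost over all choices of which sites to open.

For any fixed open set, each retail store goes to its cheapest open site; total = fixed + service.
{C}: P→C 200, Q→C 25, R→C 150, S→C 105, T→C 138. Service 618; fixed 80; total 698.
{A, C}: service 523 + fixed 213 = 736
{E}: P→E 100, Q→E 25, R→E 125, S→E 165, T→E 115. Service 530; fixed 257; total 787.
{A, B, C, D, E, F}: service 375 + fixed 1169 = 1544
No other subset beats 698.

Minimum total cost: 698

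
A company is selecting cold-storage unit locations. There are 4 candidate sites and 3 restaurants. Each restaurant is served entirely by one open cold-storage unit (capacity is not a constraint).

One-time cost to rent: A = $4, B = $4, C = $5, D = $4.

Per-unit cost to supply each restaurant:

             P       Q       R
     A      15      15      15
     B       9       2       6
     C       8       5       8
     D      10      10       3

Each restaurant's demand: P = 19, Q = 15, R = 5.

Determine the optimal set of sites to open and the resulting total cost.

Open B, C and D; minimum total cost 210.

For any fixed open set, each restaurant goes to its cheapest open site; total = fixed + service.
{B, C, D}: P→C 8·19=152, Q→B 2·15=30, R→D 3·5=15. Service 197; fixed 13; total 210.
{A, B, C, D}: P→C 8·19=152, Q→B 2·15=30, R→D 3·5=15. Service 197; fixed 17; total 214.
{B, C}: service 212 + fixed 9 = 221
{A}: service 585 + fixed 4 = 589
No other subset beats 210.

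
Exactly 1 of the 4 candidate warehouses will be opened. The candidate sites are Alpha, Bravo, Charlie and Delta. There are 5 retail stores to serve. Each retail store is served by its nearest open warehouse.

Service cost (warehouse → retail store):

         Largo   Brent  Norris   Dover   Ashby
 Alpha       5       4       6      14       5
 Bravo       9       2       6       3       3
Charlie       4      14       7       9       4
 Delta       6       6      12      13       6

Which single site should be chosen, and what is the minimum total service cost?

Choose Bravo only; total service cost 23.

With exactly 1 open, each retail store uses its cheapest among the chosen.
{Bravo}: Largo→Bravo 9, Brent→Bravo 2, Norris→Bravo 6, Dover→Bravo 3, Ashby→Bravo 3. Service cost 23.
{Alpha}: service cost 34
{Charlie}: service cost 38
Among all 4 size-1 choices, {Bravo} is lowest.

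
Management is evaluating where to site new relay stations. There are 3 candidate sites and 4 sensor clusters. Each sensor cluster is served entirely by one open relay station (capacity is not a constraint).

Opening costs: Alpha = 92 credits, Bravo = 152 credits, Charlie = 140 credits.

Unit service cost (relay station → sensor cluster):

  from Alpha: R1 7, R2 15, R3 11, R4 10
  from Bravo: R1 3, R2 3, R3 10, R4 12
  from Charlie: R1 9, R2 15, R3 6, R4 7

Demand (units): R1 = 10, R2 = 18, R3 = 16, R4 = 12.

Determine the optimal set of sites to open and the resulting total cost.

Open Bravo only; minimum total cost 540.

For any fixed open set, each sensor cluster goes to its cheapest open site; total = fixed + service.
{Bravo}: R1→Bravo 3·10=30, R2→Bravo 3·18=54, R3→Bravo 10·16=160, R4→Bravo 12·12=144. Service 388; fixed 152; total 540.
{Bravo, Charlie}: service 264 + fixed 292 = 556
{Alpha, Bravo}: service 364 + fixed 244 = 608
{Alpha, Bravo, Charlie}: service 264 + fixed 384 = 648
No other subset beats 540.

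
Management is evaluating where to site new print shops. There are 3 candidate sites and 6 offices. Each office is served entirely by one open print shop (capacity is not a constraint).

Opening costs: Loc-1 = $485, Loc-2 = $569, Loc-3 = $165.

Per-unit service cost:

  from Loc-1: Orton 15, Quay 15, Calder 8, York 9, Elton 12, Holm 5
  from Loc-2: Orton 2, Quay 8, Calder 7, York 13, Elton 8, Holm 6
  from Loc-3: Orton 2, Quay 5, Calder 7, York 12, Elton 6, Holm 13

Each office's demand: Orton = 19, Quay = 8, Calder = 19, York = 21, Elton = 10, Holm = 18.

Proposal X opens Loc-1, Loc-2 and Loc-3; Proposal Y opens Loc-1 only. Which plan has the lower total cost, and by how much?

Proposal X: {Loc-1, Loc-2, Loc-3}: Orton→Loc-2 2·19=38, Quay→Loc-3 5·8=40, Calder→Loc-2 7·19=133, York→Loc-1 9·21=189, Elton→Loc-3 6·10=60, Holm→Loc-1 5·18=90. Service 550; fixed 1219; total 1769.
Proposal Y: {Loc-1}: Orton→Loc-1 15·19=285, Quay→Loc-1 15·8=120, Calder→Loc-1 8·19=152, York→Loc-1 9·21=189, Elton→Loc-1 12·10=120, Holm→Loc-1 5·18=90. Service 956; fixed 485; total 1441.
Difference: |1769 − 1441| = 328.

Proposal Y is cheaper by 328.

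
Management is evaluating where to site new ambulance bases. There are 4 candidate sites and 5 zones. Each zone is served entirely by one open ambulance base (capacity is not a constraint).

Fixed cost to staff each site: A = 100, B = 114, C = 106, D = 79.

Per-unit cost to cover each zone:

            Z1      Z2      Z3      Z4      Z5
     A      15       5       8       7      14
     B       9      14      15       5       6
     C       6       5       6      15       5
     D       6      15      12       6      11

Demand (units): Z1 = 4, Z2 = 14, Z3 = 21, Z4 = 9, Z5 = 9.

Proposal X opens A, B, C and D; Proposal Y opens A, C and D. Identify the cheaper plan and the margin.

Proposal X: {A, B, C, D}: Z1→C 6·4=24, Z2→A 5·14=70, Z3→C 6·21=126, Z4→B 5·9=45, Z5→C 5·9=45. Service 310; fixed 399; total 709.
Proposal Y: {A, C, D}: Z1→C 6·4=24, Z2→A 5·14=70, Z3→C 6·21=126, Z4→D 6·9=54, Z5→C 5·9=45. Service 319; fixed 285; total 604.
Difference: |709 − 604| = 105.

Proposal Y is cheaper by 105.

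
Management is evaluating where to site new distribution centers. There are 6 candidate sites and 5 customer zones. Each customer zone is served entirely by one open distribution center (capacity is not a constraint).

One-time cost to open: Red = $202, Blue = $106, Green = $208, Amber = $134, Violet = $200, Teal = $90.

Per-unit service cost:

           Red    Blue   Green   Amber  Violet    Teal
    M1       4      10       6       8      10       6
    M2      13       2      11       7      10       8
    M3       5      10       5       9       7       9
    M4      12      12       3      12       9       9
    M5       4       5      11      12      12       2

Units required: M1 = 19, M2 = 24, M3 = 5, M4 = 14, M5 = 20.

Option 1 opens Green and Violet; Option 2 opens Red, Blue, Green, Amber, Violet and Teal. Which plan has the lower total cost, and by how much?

Option 1 is cheaper by 122.

Option 1: {Green, Violet}: M1→Green 6·19=114, M2→Violet 10·24=240, M3→Green 5·5=25, M4→Green 3·14=42, M5→Green 11·20=220. Service 641; fixed 408; total 1049.
Option 2: {Red, Blue, Green, Amber, Violet, Teal}: M1→Red 4·19=76, M2→Blue 2·24=48, M3→Red 5·5=25, M4→Green 3·14=42, M5→Teal 2·20=40. Service 231; fixed 940; total 1171.
Difference: |1049 − 1171| = 122.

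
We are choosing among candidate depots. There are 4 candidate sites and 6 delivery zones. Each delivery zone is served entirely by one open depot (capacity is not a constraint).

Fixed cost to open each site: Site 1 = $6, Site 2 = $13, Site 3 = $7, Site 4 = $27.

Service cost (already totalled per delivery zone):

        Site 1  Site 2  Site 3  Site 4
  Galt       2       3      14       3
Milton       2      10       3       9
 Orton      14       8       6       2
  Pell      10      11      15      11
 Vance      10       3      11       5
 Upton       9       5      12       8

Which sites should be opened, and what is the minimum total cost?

For any fixed open set, each delivery zone goes to its cheapest open site; total = fixed + service.
{Site 1, Site 2}: Galt→Site 1 2, Milton→Site 1 2, Orton→Site 2 8, Pell→Site 1 10, Vance→Site 2 3, Upton→Site 2 5. Service 30; fixed 19; total 49.
{Site 2, Site 3}: Galt→Site 2 3, Milton→Site 3 3, Orton→Site 3 6, Pell→Site 2 11, Vance→Site 2 3, Upton→Site 2 5. Service 31; fixed 20; total 51.
{Site 1, Site 3}: service 39 + fixed 13 = 52
{Site 1, Site 2, Site 3, Site 4}: Galt→Site 1 2, Milton→Site 1 2, Orton→Site 4 2, Pell→Site 1 10, Vance→Site 2 3, Upton→Site 2 5. Service 24; fixed 53; total 77.
No other subset beats 49.

Open Site 1 and Site 2; minimum total cost 49.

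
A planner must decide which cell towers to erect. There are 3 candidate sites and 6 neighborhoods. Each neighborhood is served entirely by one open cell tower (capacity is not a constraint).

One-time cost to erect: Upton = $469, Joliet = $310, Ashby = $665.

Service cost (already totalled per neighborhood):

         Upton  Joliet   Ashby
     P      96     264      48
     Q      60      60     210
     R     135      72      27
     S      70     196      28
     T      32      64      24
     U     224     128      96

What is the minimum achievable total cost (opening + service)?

For any fixed open set, each neighborhood goes to its cheapest open site; total = fixed + service.
{Upton}: P→Upton 96, Q→Upton 60, R→Upton 135, S→Upton 70, T→Upton 32, U→Upton 224. Service 617; fixed 469; total 1086.
{Joliet}: service 784 + fixed 310 = 1094
{Ashby}: service 433 + fixed 665 = 1098
{Upton, Joliet, Ashby}: service 283 + fixed 1444 = 1727
(All 7 nonempty subsets were checked; Upton only is lowest.)

Minimum total cost: 1086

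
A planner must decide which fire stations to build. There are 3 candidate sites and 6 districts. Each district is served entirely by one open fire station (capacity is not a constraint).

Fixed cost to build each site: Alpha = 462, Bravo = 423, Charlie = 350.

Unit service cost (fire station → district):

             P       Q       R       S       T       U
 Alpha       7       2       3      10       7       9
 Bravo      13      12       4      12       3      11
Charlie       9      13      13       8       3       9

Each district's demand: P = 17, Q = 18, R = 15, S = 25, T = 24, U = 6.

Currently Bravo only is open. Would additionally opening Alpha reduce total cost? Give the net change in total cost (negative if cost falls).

Current service cost with {Bravo}: 935.
Adding Alpha: each district re-picks its cheapest; new service cost 576, saving 359.
Extra fixed cost: 462. Net change = 462 − 359 = 103.
(Totals: 1358 → 1461.)

No — net change +103 (cost rises by 103).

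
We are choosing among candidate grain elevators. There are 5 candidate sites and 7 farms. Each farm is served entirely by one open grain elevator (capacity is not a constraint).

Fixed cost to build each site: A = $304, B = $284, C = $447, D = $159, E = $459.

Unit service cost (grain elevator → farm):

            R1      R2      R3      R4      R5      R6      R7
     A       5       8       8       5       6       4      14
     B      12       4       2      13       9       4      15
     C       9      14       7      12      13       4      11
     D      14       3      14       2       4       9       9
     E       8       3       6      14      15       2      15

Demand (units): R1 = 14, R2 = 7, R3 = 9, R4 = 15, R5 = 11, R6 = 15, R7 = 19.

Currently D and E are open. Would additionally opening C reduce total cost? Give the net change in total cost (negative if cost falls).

Current service cost with {D, E}: 462.
Adding C: each farm re-picks its cheapest; new service cost 462, saving 0.
Extra fixed cost: 447. Net change = 447 − 0 = 447.
(Totals: 1080 → 1527.)

No — net change +447 (cost rises by 447).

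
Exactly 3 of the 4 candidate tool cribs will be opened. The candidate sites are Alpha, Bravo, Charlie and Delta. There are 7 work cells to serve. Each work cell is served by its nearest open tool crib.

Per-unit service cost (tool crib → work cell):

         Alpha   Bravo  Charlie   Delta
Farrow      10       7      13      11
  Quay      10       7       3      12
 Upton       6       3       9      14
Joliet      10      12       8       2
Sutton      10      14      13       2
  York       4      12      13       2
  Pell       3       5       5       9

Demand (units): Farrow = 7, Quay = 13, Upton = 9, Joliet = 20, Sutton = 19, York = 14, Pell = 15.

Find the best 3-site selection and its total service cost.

With exactly 3 open, each work cell uses its cheapest among the chosen.
{Bravo, Charlie, Delta}: Farrow→Bravo 7·7=49, Quay→Charlie 3·13=39, Upton→Bravo 3·9=27, Joliet→Delta 2·20=40, Sutton→Delta 2·19=38, York→Delta 2·14=28, Pell→Bravo 5·15=75. Service cost 296.
{Alpha, Charlie, Delta}: service cost 314
{Alpha, Bravo, Delta}: service cost 318
Among all 4 size-3 choices, {Bravo, Charlie, Delta} is lowest.

Choose Bravo, Charlie and Delta; total service cost 296.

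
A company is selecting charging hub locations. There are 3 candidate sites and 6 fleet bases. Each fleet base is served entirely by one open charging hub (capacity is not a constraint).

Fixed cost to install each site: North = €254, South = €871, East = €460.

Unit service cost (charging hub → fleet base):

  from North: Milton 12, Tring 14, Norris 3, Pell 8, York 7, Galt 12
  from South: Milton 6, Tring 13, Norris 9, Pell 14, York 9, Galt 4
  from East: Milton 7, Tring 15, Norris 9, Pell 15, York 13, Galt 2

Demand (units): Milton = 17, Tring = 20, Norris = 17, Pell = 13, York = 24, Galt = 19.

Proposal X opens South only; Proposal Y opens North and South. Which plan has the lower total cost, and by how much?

Proposal X is cheaper by 26.

Proposal X: {South}: Milton→South 6·17=102, Tring→South 13·20=260, Norris→South 9·17=153, Pell→South 14·13=182, York→South 9·24=216, Galt→South 4·19=76. Service 989; fixed 871; total 1860.
Proposal Y: {North, South}: Milton→South 6·17=102, Tring→South 13·20=260, Norris→North 3·17=51, Pell→North 8·13=104, York→North 7·24=168, Galt→South 4·19=76. Service 761; fixed 1125; total 1886.
Difference: |1860 − 1886| = 26.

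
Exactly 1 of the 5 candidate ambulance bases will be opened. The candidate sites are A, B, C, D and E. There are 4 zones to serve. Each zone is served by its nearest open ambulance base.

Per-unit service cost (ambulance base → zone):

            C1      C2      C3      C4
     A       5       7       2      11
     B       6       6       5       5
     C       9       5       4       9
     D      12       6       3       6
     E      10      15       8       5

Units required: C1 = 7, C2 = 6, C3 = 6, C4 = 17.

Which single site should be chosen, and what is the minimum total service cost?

Choose B only; total service cost 193.

With exactly 1 open, each zone uses its cheapest among the chosen.
{B}: C1→B 6·7=42, C2→B 6·6=36, C3→B 5·6=30, C4→B 5·17=85. Service cost 193.
{D}: service cost 240
{C}: service cost 270
Among all 5 size-1 choices, {B} is lowest.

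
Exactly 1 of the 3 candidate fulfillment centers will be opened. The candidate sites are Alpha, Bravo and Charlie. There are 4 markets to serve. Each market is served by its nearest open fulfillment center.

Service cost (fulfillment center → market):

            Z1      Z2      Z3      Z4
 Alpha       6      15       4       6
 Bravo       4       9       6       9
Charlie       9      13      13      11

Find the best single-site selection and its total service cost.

Choose Bravo only; total service cost 28.

With exactly 1 open, each market uses its cheapest among the chosen.
{Bravo}: Z1→Bravo 4, Z2→Bravo 9, Z3→Bravo 6, Z4→Bravo 9. Service cost 28.
{Alpha}: service cost 31
{Charlie}: service cost 46
Among all 3 size-1 choices, {Bravo} is lowest.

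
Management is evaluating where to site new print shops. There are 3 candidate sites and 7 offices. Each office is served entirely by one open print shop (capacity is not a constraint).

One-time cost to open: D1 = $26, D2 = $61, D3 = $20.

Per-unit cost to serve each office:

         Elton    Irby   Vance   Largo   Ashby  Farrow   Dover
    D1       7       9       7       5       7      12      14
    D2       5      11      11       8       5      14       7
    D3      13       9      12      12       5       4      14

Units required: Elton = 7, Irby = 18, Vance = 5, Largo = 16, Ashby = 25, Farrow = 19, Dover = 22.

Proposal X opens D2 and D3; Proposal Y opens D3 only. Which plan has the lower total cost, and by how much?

Proposal X: {D2, D3}: Elton→D2 5·7=35, Irby→D3 9·18=162, Vance→D2 11·5=55, Largo→D2 8·16=128, Ashby→D2 5·25=125, Farrow→D3 4·19=76, Dover→D2 7·22=154. Service 735; fixed 81; total 816.
Proposal Y: {D3}: Elton→D3 13·7=91, Irby→D3 9·18=162, Vance→D3 12·5=60, Largo→D3 12·16=192, Ashby→D3 5·25=125, Farrow→D3 4·19=76, Dover→D3 14·22=308. Service 1014; fixed 20; total 1034.
Difference: |816 − 1034| = 218.

Proposal X is cheaper by 218.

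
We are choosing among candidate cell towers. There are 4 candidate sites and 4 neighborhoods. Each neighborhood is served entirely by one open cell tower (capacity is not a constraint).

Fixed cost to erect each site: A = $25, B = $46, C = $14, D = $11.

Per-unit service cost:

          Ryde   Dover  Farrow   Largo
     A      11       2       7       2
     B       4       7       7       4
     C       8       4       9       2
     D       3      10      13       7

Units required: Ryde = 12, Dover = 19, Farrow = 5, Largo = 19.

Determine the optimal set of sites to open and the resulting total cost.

Open A and D; minimum total cost 183.

For any fixed open set, each neighborhood goes to its cheapest open site; total = fixed + service.
{A, D}: Ryde→D 3·12=36, Dover→A 2·19=38, Farrow→A 7·5=35, Largo→A 2·19=38. Service 147; fixed 36; total 183.
{A, C, D}: Ryde→D 3·12=36, Dover→A 2·19=38, Farrow→A 7·5=35, Largo→A 2·19=38. Service 147; fixed 50; total 197.
{C, D}: Ryde→D 3·12=36, Dover→C 4·19=76, Farrow→C 9·5=45, Largo→C 2·19=38. Service 195; fixed 25; total 220.
{A, B, C, D}: Ryde→D 3·12=36, Dover→A 2·19=38, Farrow→A 7·5=35, Largo→A 2·19=38. Service 147; fixed 96; total 243.
No other subset beats 183.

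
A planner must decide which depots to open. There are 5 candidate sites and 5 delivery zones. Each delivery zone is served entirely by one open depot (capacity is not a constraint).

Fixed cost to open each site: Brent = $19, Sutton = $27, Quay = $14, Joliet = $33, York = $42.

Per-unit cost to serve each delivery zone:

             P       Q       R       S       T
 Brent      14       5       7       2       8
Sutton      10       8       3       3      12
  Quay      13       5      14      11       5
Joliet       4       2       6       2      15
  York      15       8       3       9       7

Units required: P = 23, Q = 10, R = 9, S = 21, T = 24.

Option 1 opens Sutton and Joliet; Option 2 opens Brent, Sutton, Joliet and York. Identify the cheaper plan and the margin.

Option 2 is cheaper by 59.

Option 1: {Sutton, Joliet}: P→Joliet 4·23=92, Q→Joliet 2·10=20, R→Sutton 3·9=27, S→Joliet 2·21=42, T→Sutton 12·24=288. Service 469; fixed 60; total 529.
Option 2: {Brent, Sutton, Joliet, York}: P→Joliet 4·23=92, Q→Joliet 2·10=20, R→Sutton 3·9=27, S→Brent 2·21=42, T→York 7·24=168. Service 349; fixed 121; total 470.
Difference: |529 − 470| = 59.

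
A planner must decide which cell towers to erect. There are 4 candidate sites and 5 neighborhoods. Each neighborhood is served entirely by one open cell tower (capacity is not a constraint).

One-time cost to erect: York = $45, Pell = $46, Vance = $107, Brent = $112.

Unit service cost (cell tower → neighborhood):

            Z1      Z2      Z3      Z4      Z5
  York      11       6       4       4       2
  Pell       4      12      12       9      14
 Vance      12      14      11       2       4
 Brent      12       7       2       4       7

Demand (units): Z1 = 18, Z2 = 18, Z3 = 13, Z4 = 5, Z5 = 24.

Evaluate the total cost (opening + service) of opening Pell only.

Total cost: 871

Each neighborhood is assigned to its cheapest site among the open ones.
{Pell}: Z1→Pell 4·18=72, Z2→Pell 12·18=216, Z3→Pell 12·13=156, Z4→Pell 9·5=45, Z5→Pell 14·24=336. Service 825; fixed 46; total 871.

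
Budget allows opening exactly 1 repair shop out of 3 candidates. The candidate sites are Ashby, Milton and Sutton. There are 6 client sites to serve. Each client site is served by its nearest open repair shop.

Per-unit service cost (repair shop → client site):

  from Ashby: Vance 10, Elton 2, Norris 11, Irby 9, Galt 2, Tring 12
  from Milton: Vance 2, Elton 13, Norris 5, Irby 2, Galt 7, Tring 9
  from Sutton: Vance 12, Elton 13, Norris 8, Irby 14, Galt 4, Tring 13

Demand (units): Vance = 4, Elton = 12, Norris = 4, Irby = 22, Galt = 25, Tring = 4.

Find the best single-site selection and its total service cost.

With exactly 1 open, each client site uses its cheapest among the chosen.
{Ashby}: Vance→Ashby 10·4=40, Elton→Ashby 2·12=24, Norris→Ashby 11·4=44, Irby→Ashby 9·22=198, Galt→Ashby 2·25=50, Tring→Ashby 12·4=48. Service cost 404.
{Milton}: service cost 439
{Sutton}: service cost 696
Among all 3 size-1 choices, {Ashby} is lowest.

Choose Ashby only; total service cost 404.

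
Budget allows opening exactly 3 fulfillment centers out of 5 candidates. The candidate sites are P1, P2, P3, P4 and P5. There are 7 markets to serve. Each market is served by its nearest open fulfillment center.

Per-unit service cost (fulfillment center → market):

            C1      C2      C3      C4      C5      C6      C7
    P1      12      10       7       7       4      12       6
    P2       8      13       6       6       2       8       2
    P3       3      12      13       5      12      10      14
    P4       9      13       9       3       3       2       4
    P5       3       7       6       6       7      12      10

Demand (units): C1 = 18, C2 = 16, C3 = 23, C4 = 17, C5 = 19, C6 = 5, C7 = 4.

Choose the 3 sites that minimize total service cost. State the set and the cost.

Choose P2, P4 and P5; total service cost 411.

With exactly 3 open, each market uses its cheapest among the chosen.
{P2, P4, P5}: C1→P5 3·18=54, C2→P5 7·16=112, C3→P2 6·23=138, C4→P4 3·17=51, C5→P2 2·19=38, C6→P4 2·5=10, C7→P2 2·4=8. Service cost 411.
{P1, P4, P5}: service cost 438
{P3, P4, P5}: service cost 438
Among all 10 size-3 choices, {P2, P4, P5} is lowest.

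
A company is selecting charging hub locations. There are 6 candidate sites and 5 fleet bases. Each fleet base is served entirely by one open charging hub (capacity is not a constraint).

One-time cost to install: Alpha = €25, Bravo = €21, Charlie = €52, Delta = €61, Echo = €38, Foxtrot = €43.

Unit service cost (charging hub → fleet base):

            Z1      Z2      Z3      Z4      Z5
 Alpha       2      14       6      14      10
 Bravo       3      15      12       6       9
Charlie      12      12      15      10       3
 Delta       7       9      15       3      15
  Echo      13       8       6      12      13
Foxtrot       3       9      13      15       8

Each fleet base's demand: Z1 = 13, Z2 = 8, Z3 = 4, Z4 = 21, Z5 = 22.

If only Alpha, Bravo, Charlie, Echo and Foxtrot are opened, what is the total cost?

Total cost: 485

Each fleet base is assigned to its cheapest site among the open ones.
{Alpha, Bravo, Charlie, Echo, Foxtrot}: Z1→Alpha 2·13=26, Z2→Echo 8·8=64, Z3→Alpha 6·4=24, Z4→Bravo 6·21=126, Z5→Charlie 3·22=66. Service 306; fixed 179; total 485.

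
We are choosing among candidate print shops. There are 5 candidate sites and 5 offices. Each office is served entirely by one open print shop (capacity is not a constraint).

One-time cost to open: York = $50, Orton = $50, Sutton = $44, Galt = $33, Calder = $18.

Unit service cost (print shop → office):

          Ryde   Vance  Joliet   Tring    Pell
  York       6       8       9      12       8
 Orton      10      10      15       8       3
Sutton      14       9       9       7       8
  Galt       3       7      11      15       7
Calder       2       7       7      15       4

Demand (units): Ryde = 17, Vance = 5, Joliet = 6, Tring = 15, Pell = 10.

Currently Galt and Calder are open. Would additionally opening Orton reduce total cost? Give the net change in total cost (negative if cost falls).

Yes — net change −65 (cost falls by 65).

Current service cost with {Galt, Calder}: 376.
Adding Orton: each office re-picks its cheapest; new service cost 261, saving 115.
Extra fixed cost: 50. Net change = 50 − 115 = -65.
(Totals: 427 → 362.)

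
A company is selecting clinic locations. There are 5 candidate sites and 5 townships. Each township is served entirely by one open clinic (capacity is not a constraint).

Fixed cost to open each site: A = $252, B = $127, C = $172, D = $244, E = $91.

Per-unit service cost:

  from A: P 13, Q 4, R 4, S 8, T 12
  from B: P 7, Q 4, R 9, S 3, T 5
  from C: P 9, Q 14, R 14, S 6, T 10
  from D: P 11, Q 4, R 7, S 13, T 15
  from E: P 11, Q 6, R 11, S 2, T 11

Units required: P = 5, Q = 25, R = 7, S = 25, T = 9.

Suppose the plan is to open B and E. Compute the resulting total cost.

Total cost: 511

Each township is assigned to its cheapest site among the open ones.
{B, E}: P→B 7·5=35, Q→B 4·25=100, R→B 9·7=63, S→E 2·25=50, T→B 5·9=45. Service 293; fixed 218; total 511.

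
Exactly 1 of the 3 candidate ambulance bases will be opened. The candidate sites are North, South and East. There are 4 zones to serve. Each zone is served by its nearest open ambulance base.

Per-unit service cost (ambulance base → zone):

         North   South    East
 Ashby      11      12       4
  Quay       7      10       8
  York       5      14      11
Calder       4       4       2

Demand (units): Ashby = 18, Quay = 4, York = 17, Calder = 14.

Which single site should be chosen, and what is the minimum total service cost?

With exactly 1 open, each zone uses its cheapest among the chosen.
{East}: Ashby→East 4·18=72, Quay→East 8·4=32, York→East 11·17=187, Calder→East 2·14=28. Service cost 319.
{North}: service cost 367
{South}: service cost 550
Among all 3 size-1 choices, {East} is lowest.

Choose East only; total service cost 319.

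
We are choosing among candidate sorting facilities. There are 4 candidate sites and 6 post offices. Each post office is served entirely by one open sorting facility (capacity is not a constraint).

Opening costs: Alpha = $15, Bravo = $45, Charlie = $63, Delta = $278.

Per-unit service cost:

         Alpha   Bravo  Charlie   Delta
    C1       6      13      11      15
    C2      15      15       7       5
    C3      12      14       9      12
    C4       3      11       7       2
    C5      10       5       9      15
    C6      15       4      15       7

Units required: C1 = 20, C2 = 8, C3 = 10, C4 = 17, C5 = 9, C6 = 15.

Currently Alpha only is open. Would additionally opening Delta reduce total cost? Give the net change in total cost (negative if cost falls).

No — net change +61 (cost rises by 61).

Current service cost with {Alpha}: 726.
Adding Delta: each post office re-picks its cheapest; new service cost 509, saving 217.
Extra fixed cost: 278. Net change = 278 − 217 = 61.
(Totals: 741 → 802.)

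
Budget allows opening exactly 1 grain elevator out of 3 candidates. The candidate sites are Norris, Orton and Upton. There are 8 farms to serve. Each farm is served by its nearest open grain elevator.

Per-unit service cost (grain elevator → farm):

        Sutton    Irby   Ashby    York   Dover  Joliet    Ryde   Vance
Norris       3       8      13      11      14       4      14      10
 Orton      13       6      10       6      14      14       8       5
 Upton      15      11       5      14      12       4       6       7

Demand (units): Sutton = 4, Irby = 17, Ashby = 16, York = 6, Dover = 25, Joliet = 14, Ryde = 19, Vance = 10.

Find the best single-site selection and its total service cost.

Choose Upton only; total service cost 951.

With exactly 1 open, each farm uses its cheapest among the chosen.
{Upton}: Sutton→Upton 15·4=60, Irby→Upton 11·17=187, Ashby→Upton 5·16=80, York→Upton 14·6=84, Dover→Upton 12·25=300, Joliet→Upton 4·14=56, Ryde→Upton 6·19=114, Vance→Upton 7·10=70. Service cost 951.
{Orton}: service cost 1098
{Norris}: service cost 1194
Among all 3 size-1 choices, {Upton} is lowest.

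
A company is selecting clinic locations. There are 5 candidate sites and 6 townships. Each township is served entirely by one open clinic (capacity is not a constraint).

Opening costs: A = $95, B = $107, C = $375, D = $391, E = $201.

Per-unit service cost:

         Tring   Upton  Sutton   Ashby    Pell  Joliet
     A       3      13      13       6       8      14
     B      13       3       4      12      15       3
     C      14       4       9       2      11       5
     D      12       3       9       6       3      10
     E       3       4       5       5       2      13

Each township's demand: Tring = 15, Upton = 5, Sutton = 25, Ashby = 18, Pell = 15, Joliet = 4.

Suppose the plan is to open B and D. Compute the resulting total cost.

Each township is assigned to its cheapest site among the open ones.
{B, D}: Tring→D 12·15=180, Upton→B 3·5=15, Sutton→B 4·25=100, Ashby→D 6·18=108, Pell→D 3·15=45, Joliet→B 3·4=12. Service 460; fixed 498; total 958.

Total cost: 958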